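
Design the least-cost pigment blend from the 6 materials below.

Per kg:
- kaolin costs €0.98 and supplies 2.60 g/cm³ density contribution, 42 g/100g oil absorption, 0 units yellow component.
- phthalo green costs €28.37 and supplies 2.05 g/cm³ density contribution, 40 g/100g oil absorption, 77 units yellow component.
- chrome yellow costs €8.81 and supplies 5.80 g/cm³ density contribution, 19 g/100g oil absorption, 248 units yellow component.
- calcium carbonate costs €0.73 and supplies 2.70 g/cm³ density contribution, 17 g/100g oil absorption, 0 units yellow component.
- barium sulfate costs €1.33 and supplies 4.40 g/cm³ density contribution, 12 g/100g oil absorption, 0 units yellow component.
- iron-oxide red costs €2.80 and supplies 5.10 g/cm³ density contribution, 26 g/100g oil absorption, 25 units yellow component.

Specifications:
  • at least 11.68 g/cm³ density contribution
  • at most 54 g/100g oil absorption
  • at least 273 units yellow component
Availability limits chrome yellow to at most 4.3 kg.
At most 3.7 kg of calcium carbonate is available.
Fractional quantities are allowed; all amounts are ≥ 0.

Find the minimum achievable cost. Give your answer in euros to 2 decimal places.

Set it up as a linear program. Let x1 = kg of kaolin, x2 = kg of phthalo green, x3 = kg of chrome yellow, x4 = kg of calcium carbonate, x5 = kg of barium sulfate, x6 = kg of iron-oxide red.
Minimise 0.98x1 + 28.37x2 + 8.81x3 + 0.73x4 + 1.33x5 + 2.8x6 with:
  2.6x1 + 2.05x2 + 5.8x3 + 2.7x4 + 4.4x5 + 5.1x6 ≥ 11.68   (density contribution)
  42x1 + 40x2 + 19x3 + 17x4 + 12x5 + 26x6 ≤ 54   (oil absorption)
  77x2 + 248x3 + 25x6 ≥ 273   (yellow component)
  x3 ≤ 4.3
  x4 ≤ 3.7
  x1, x2, x3, x4, x5, x6 ≥ 0.
The optimal basis is {chrome yellow, calcium carbonate, barium sulfate}; kaolin, phthalo green, iron-oxide red drop out. There the density contribution, oil absorption, yellow component constraints are tight.
Solving gives x3 = 1.101, x4 = 1.935, x5 = 0.01632.
Cost = 8.81·1.101 + 0.73·1.935 + 1.33·0.01632 = 11.1341.

€11.13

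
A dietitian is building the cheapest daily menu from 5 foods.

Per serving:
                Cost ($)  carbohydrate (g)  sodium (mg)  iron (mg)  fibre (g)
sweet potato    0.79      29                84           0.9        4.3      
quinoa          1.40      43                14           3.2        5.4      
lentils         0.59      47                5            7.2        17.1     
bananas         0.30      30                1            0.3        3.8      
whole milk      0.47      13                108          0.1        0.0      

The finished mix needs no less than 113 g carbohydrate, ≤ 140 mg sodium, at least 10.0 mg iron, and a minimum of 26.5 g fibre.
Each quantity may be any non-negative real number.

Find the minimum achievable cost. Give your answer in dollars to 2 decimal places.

Let x1 = servings of sweet potato, x2 = servings of quinoa, x3 = servings of lentils, x4 = servings of bananas, x5 = servings of whole milk.
Minimise 0.79x1 + 1.4x2 + 0.59x3 + 0.3x4 + 0.47x5 subject to:
  29x1 + 43x2 + 47x3 + 30x4 + 13x5 ≥ 113   (carbohydrate)
  84x1 + 14x2 + 5x3 + 1x4 + 108x5 ≤ 140   (sodium)
  0.9x1 + 3.2x2 + 7.2x3 + 0.3x4 + 0.1x5 ≥ 10   (iron)
  4.3x1 + 5.4x2 + 17.1x3 + 3.8x4 ≥ 26.5   (fibre)
  x1, x2, x3, x4, x5 ≥ 0.
At the optimum only lentils, bananas are positive (sweet potato, quinoa, whole milk = 0). The carbohydrate and iron requirements are met with equality.
That vertex is x3 = 1.318, x4 = 1.702.
Objective = 0.59·1.318 + 0.3·1.702 = 1.2882.

$1.29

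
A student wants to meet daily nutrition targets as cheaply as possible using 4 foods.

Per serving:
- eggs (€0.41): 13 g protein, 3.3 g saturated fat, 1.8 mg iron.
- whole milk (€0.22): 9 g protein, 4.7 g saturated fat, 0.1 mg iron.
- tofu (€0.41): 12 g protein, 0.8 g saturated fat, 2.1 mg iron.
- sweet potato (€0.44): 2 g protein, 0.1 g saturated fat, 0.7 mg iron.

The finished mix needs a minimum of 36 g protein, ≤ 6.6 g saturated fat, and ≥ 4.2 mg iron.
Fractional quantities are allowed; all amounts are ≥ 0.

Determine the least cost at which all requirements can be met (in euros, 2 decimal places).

Let x1 = servings of eggs, x2 = servings of whole milk, x3 = servings of tofu, x4 = servings of sweet potato.
Minimize 0.41x1 + 0.22x2 + 0.41x3 + 0.44x4 s.t.:
  13x1 + 9x2 + 12x3 + 2x4 ≥ 36   (protein)
  3.3x1 + 4.7x2 + 0.8x3 + 0.1x4 ≤ 6.6   (saturated fat)
  1.8x1 + 0.1x2 + 2.1x3 + 0.7x4 ≥ 4.2   (iron)
  x1, x2, x3, x4 ≥ 0.
The minimum-cost mix takes nothing from eggs, sweet potato — only whole milk, tofu. The protein and saturated fat requirements are met with equality.
Solving gives x2 = 1.024, x3 = 2.232.
Total cost: 0.22·1.024 + 0.41·2.232 = 1.1404.

€1.14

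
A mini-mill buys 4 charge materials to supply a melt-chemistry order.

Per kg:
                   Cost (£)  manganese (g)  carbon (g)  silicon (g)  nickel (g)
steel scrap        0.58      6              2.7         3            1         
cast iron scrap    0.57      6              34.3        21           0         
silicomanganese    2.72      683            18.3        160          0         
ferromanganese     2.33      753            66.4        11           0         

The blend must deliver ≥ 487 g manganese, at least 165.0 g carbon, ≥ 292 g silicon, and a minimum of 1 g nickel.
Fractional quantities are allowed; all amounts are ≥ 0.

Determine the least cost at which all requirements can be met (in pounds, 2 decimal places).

£6.36

Set it up as a linear program. Let x1 = kg of steel scrap, x2 = kg of cast iron scrap, x3 = kg of silicomanganese, x4 = kg of ferromanganese.
min 0.58x1 + 0.57x2 + 2.72x3 + 2.33x4 s.t.:
  6x1 + 6x2 + 683x3 + 753x4 ≥ 487   (manganese)
  2.7x1 + 34.3x2 + 18.3x3 + 66.4x4 ≥ 165   (carbon)
  3x1 + 21x2 + 160x3 + 11x4 ≥ 292   (silicon)
  1x1 ≥ 1   (nickel)
  x1, x2, x3, x4 ≥ 0.
The cheapest feasible vertex uses only steel scrap, cast iron scrap, silicomanganese; ferromanganese is not used. The carbon, silicon, nickel requirements are met with equality.
So steel scrap = 1 kg, cast iron scrap = 4.0518 kg, silicomanganese = 1.2744 kg.
Objective = 0.58·1 + 0.57·4.0518 + 2.72·1.2744 = 6.3559.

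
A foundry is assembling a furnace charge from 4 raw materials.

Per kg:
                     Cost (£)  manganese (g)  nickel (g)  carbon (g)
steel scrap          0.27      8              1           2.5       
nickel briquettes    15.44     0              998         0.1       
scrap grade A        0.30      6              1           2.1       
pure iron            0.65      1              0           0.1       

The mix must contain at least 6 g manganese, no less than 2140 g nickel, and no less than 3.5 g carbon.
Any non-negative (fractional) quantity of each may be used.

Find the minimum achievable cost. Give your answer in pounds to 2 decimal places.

Let x1 = kg of steel scrap, x2 = kg of nickel briquettes, x3 = kg of scrap grade A, x4 = kg of pure iron.
min 0.27x1 + 15.44x2 + 0.3x3 + 0.65x4 subject to:
  8x1 + 6x3 + 1x4 ≥ 6   (manganese)
  1x1 + 998x2 + 1x3 ≥ 2140   (nickel)
  2.5x1 + 0.1x2 + 2.1x3 + 0.1x4 ≥ 3.5   (carbon)
  x1, x2, x3, x4 ≥ 0.
The minimum-cost mix takes nothing from scrap grade A, pure iron — only steel scrap, nickel briquettes. Binding constraints: nickel and carbon.
Solving gives x1 = 1.314, x2 = 2.143.
Total cost: 0.27·1.314 + 15.44·2.143 = 33.4427.

£33.44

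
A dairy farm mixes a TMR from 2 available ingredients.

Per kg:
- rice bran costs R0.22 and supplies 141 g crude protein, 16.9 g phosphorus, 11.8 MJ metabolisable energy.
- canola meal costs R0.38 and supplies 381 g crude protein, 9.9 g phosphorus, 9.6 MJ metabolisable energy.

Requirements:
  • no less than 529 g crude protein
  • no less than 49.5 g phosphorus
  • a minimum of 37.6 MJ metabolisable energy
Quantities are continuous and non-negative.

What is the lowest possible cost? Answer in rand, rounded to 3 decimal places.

R0.761

Let x1 = kg of rice bran, x2 = kg of canola meal.
min 0.22x1 + 0.38x2 s.t.:
  141x1 + 381x2 ≥ 529   (crude protein)
  16.9x1 + 9.9x2 ≥ 49.5   (phosphorus)
  11.8x1 + 9.6x2 ≥ 37.6   (metabolisable energy)
  x1, x2 ≥ 0.
Both inputs are positive at the optimum. Binding constraints: crude protein and metabolisable energy.
Solving gives x1 = 2.943, x2 = 0.2993.
Cost = 0.22·2.943 + 0.38·0.2993 = 0.76119.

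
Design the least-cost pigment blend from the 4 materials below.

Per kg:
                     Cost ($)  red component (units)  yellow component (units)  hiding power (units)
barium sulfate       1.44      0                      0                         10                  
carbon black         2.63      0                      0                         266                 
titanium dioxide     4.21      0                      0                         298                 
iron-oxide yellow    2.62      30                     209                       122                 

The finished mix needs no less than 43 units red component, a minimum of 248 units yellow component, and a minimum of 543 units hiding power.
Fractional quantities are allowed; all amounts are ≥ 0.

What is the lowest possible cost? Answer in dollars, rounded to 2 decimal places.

Let x1 = kg of barium sulfate, x2 = kg of carbon black, x3 = kg of titanium dioxide, x4 = kg of iron-oxide yellow.
Minimise 1.44x1 + 2.63x2 + 4.21x3 + 2.62x4 subject to:
  30x4 ≥ 43   (red component)
  209x4 ≥ 248   (yellow component)
  10x1 + 266x2 + 298x3 + 122x4 ≥ 543   (hiding power)
  x1, x2, x3, x4 ≥ 0.
The cheapest feasible vertex uses only carbon black, iron-oxide yellow; barium sulfate, titanium dioxide are not used. Binding constraints: red component and hiding power.
So carbon black = 1.384 kg, iron-oxide yellow = 1.4333 kg.
Hence cost = 2.63·1.384 + 2.62·1.4333 = $7.3952.

$7.40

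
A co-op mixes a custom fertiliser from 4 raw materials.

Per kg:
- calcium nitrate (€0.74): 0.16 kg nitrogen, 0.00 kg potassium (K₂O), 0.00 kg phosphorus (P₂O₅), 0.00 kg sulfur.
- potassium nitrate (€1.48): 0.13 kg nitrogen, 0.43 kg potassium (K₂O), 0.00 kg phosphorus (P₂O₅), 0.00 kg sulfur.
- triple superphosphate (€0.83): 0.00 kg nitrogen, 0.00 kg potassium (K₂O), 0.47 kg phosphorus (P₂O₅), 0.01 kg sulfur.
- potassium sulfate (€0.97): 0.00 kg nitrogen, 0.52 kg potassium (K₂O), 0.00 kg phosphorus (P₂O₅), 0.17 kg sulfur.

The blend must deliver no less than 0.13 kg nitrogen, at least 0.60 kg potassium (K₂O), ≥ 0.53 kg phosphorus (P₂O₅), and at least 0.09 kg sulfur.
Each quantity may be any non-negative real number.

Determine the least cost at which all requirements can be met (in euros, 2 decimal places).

This is a linear program. Let x1 = kg of calcium nitrate, x2 = kg of potassium nitrate, x3 = kg of triple superphosphate, x4 = kg of potassium sulfate.
Minimise 0.74x1 + 1.48x2 + 0.83x3 + 0.97x4 with:
  0.16x1 + 0.13x2 ≥ 0.13   (nitrogen)
  0.43x2 + 0.52x4 ≥ 0.6   (potassium (K₂O))
  0.47x3 ≥ 0.53   (phosphorus (P₂O₅))
  0.01x3 + 0.17x4 ≥ 0.09   (sulfur)
  x1, x2, x3, x4 ≥ 0.
The cheapest feasible vertex uses only calcium nitrate, triple superphosphate, potassium sulfate; potassium nitrate is not used. The nitrogen, potassium (K₂O), phosphorus (P₂O₅) requirements are met with equality.
So calcium nitrate = 0.8125 kg, triple superphosphate = 1.128 kg, potassium sulfate = 1.154 kg.
Cost = 0.74·0.8125 + 0.83·1.128 + 0.97·1.154 = 2.6569.

€2.66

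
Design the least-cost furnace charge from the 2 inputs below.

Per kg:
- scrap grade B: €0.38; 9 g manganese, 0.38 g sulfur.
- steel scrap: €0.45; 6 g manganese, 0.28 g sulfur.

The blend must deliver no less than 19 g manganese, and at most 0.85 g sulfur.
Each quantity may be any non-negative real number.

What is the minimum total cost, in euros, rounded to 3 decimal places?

€0.802

Let x1 = kg of scrap grade B, x2 = kg of steel scrap.
Minimize 0.38x1 + 0.45x2 subject to:
  9x1 + 6x2 ≥ 19   (manganese)
  0.38x1 + 0.28x2 ≤ 0.85   (sulfur)
  x1, x2 ≥ 0.
At the optimum only scrap grade B is positive (steel scrap = 0). The manganese requirement is met with equality.
Solving gives x1 = 2.111.
Total cost: 0.38·2.111 = 0.80218.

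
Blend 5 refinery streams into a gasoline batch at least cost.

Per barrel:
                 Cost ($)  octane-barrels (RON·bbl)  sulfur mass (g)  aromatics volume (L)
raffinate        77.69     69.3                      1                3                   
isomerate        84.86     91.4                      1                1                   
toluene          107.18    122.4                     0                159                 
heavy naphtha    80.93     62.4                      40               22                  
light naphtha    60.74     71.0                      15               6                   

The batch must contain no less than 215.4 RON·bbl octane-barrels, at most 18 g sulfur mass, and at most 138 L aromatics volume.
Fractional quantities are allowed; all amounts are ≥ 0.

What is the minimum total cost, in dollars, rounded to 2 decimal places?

$188.58

Let x1 = barrels of raffinate, x2 = barrels of isomerate, x3 = barrels of toluene, x4 = barrels of heavy naphtha, x5 = barrels of light naphtha.
min 77.69x1 + 84.86x2 + 107.18x3 + 80.93x4 + 60.74x5 with:
  69.3x1 + 91.4x2 + 122.4x3 + 62.4x4 + 71x5 ≥ 215.4   (octane-barrels)
  1x1 + 1x2 + 40x4 + 15x5 ≤ 18   (sulfur mass)
  3x1 + 1x2 + 159x3 + 22x4 + 6x5 ≤ 138   (aromatics volume)
  x1, x2, x3, x4, x5 ≥ 0.
The minimum-cost mix takes nothing from raffinate, heavy naphtha — only isomerate, toluene, light naphtha. Binding constraints: octane-barrels, sulfur mass, aromatics volume.
Solving gives x2 = 0.34231, x3 = 0.82135, x5 = 1.1772.
Total cost: 84.86·0.34231 + 107.18·0.82135 + 60.74·1.1772 = 188.5838.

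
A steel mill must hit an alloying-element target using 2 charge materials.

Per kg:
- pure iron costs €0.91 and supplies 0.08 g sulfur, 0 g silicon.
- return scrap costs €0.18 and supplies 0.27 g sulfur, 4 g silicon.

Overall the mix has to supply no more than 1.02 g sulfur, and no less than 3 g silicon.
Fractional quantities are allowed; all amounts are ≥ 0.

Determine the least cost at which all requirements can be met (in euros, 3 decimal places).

€0.135

Let x1 = kg of pure iron, x2 = kg of return scrap.
min 0.91x1 + 0.18x2 s.t.:
  0.08x1 + 0.27x2 ≤ 1.02   (sulfur)
  4x2 ≥ 3   (silicon)
  x1, x2 ≥ 0.
At the optimum only return scrap is positive (pure iron = 0). Binding constraint: silicon.
So return scrap = 0.75 kg.
Total cost: 0.18·0.75 = 0.13500.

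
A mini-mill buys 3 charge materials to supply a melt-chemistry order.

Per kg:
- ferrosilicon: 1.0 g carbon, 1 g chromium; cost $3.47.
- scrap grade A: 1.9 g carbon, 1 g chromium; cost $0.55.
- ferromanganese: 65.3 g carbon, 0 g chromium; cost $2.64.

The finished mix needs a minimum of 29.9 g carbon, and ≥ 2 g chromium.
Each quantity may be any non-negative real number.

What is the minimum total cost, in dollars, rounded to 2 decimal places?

Set it up as a linear program. Let x1 = kg of ferrosilicon, x2 = kg of scrap grade A, x3 = kg of ferromanganese.
min 3.47x1 + 0.55x2 + 2.64x3 subject to:
  1x1 + 1.9x2 + 65.3x3 ≥ 29.9   (carbon)
  1x1 + 1x2 ≥ 2   (chromium)
  x1, x2, x3 ≥ 0.
The cheapest feasible vertex uses only scrap grade A, ferromanganese; ferrosilicon is not used. Binding constraints: carbon and chromium.
So scrap grade A = 2 kg, ferromanganese = 0.3997 kg.
Total cost: 0.55·2 + 2.64·0.3997 = 2.1552.

$2.16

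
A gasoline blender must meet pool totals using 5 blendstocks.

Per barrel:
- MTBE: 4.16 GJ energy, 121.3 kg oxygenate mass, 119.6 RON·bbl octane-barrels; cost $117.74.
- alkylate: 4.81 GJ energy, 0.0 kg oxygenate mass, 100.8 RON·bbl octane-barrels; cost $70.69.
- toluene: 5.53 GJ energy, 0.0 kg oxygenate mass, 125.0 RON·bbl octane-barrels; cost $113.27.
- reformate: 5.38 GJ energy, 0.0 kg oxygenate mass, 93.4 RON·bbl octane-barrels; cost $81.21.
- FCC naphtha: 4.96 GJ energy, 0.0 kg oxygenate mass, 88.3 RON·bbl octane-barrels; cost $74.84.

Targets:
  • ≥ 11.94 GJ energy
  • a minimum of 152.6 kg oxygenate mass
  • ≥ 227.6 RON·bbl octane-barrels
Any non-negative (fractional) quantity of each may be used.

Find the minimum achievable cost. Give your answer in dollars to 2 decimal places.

$246.68

Set it up as a linear program. Let x1 = barrels of MTBE, x2 = barrels of alkylate, x3 = barrels of toluene, x4 = barrels of reformate, x5 = barrels of FCC naphtha.
Minimize 117.74x1 + 70.69x2 + 113.27x3 + 81.21x4 + 74.84x5 with:
  4.16x1 + 4.81x2 + 5.53x3 + 5.38x4 + 4.96x5 ≥ 11.94   (energy)
  121.3x1 ≥ 152.6   (oxygenate mass)
  119.6x1 + 100.8x2 + 125x3 + 93.4x4 + 88.3x5 ≥ 227.6   (octane-barrels)
  x1, x2, x3, x4, x5 ≥ 0.
The optimal basis is {MTBE, alkylate}; toluene, reformate, FCC naphtha drop out. Binding constraints: energy and oxygenate mass.
Optimal quantities: MTBE = 1.258 barrels, alkylate = 1.3943 barrels.
Hence cost = 117.74·1.258 + 70.69·1.3943 = $246.6800.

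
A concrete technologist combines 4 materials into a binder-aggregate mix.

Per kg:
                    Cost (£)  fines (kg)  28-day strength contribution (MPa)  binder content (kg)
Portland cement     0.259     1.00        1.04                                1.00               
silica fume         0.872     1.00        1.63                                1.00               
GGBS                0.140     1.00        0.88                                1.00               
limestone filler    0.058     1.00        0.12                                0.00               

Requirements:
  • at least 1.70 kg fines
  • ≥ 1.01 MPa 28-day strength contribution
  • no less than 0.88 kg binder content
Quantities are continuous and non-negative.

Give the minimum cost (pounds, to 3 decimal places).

£0.186

Let x1 = kg of Portland cement, x2 = kg of silica fume, x3 = kg of GGBS, x4 = kg of limestone filler.
Minimise 0.259x1 + 0.872x2 + 0.14x3 + 0.058x4 subject to:
  1x1 + 1x2 + 1x3 + 1x4 ≥ 1.7   (fines)
  1.04x1 + 1.63x2 + 0.88x3 + 0.12x4 ≥ 1.01   (28-day strength contribution)
  1x1 + 1x2 + 1x3 ≥ 0.88   (binder content)
  x1, x2, x3, x4 ≥ 0.
The cheapest feasible vertex uses only GGBS, limestone filler; Portland cement, silica fume are not used. Binding constraints: fines and 28-day strength contribution.
That vertex is x3 = 1.061, x4 = 0.6395.
Cost = 0.14·1.061 + 0.058·0.6395 = 0.18563.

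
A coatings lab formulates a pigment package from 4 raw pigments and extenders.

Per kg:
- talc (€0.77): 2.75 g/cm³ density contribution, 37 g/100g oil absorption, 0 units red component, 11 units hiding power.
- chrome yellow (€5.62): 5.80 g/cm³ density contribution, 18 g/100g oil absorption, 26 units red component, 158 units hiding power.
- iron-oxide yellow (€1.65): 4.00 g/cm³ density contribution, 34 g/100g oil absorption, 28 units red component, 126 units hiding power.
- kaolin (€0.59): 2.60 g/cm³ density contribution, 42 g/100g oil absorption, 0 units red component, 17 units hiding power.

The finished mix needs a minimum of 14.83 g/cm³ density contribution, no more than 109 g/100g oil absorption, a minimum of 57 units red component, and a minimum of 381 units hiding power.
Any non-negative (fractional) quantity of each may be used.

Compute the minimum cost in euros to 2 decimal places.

€7.88

Let x1 = kg of talc, x2 = kg of chrome yellow, x3 = kg of iron-oxide yellow, x4 = kg of kaolin.
Minimize 0.77x1 + 5.62x2 + 1.65x3 + 0.59x4 subject to:
  2.75x1 + 5.8x2 + 4x3 + 2.6x4 ≥ 14.83   (density contribution)
  37x1 + 18x2 + 34x3 + 42x4 ≤ 109   (oil absorption)
  26x2 + 28x3 ≥ 57   (red component)
  11x1 + 158x2 + 126x3 + 17x4 ≥ 381   (hiding power)
  x1, x2, x3, x4 ≥ 0.
The cheapest feasible vertex uses only chrome yellow, iron-oxide yellow; talc, kaolin are not used. The density contribution and oil absorption requirements are met with equality.
Solving gives x2 = 0.5449, x3 = 2.917.
Total cost: 5.62·0.5449 + 1.65·2.917 = 7.8754.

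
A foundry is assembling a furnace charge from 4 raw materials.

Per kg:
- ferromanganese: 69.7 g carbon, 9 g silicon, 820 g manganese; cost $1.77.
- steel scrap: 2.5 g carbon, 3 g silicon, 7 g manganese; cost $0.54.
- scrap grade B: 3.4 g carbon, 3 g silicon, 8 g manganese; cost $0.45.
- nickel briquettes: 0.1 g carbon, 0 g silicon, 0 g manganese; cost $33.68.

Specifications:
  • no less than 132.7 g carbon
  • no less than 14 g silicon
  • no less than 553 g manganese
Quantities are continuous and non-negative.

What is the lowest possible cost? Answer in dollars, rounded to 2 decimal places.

$3.37

Set it up as a linear program. Let x1 = kg of ferromanganese, x2 = kg of steel scrap, x3 = kg of scrap grade B, x4 = kg of nickel briquettes.
Minimise 1.77x1 + 0.54x2 + 0.45x3 + 33.68x4 s.t.:
  69.7x1 + 2.5x2 + 3.4x3 + 0.1x4 ≥ 132.7   (carbon)
  9x1 + 3x2 + 3x3 ≥ 14   (silicon)
  820x1 + 7x2 + 8x3 ≥ 553   (manganese)
  x1, x2, x3, x4 ≥ 0.
The cheapest feasible vertex uses only ferromanganese; steel scrap, scrap grade B, nickel briquettes are not used. There the carbon constraint is tight.
So ferromanganese = 1.904 kg.
Total cost: 1.77·1.904 = 3.3701.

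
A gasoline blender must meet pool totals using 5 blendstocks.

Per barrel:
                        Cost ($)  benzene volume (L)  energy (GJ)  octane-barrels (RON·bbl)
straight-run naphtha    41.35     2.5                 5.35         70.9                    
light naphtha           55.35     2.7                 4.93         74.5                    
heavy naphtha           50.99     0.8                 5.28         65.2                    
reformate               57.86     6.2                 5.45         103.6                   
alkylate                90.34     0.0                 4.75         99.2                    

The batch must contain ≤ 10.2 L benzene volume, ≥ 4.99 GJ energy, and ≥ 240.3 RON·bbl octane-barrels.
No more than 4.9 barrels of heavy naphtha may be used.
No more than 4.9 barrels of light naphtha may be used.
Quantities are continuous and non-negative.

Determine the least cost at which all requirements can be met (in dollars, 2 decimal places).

$138.41

Treat it as an LP. Let x1 = barrels of straight-run naphtha, x2 = barrels of light naphtha, x3 = barrels of heavy naphtha, x4 = barrels of reformate, x5 = barrels of alkylate.
min 41.35x1 + 55.35x2 + 50.99x3 + 57.86x4 + 90.34x5 subject to:
  2.5x1 + 2.7x2 + 0.8x3 + 6.2x4 ≤ 10.2   (benzene volume)
  5.35x1 + 4.93x2 + 5.28x3 + 5.45x4 + 4.75x5 ≥ 4.99   (energy)
  70.9x1 + 74.5x2 + 65.2x3 + 103.6x4 + 99.2x5 ≥ 240.3   (octane-barrels)
  x3 ≤ 4.9
  x2 ≤ 4.9
  x1, x2, x3, x4, x5 ≥ 0.
The cheapest feasible vertex uses only straight-run naphtha, reformate; light naphtha, heavy naphtha, alkylate are not used. There the benzene volume and octane-barrels constraints are tight.
That vertex is x1 = 2.3986, x4 = 0.67798.
Objective = 41.35·2.3986 + 57.86·0.67798 = 138.4100.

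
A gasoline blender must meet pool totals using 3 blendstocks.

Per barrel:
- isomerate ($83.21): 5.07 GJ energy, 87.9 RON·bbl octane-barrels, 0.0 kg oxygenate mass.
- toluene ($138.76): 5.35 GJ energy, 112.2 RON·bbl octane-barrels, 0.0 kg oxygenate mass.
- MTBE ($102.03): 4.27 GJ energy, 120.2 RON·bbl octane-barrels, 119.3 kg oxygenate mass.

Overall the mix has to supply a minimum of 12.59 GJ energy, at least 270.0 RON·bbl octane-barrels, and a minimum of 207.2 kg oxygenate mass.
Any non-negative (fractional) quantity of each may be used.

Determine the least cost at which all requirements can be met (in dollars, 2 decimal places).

Let x1 = barrels of isomerate, x2 = barrels of toluene, x3 = barrels of MTBE.
Minimize 83.21x1 + 138.76x2 + 102.03x3 with:
  5.07x1 + 5.35x2 + 4.27x3 ≥ 12.59   (energy)
  87.9x1 + 112.2x2 + 120.2x3 ≥ 270   (octane-barrels)
  119.3x3 ≥ 207.2   (oxygenate mass)
  x1, x2, x3 ≥ 0.
The minimum-cost mix takes nothing from toluene — only isomerate, MTBE. There the energy and oxygenate mass constraints are tight.
That vertex is x1 = 1.0205, x3 = 1.7368.
Cost = 83.21·1.0205 + 102.03·1.7368 = 262.1215.

$262.12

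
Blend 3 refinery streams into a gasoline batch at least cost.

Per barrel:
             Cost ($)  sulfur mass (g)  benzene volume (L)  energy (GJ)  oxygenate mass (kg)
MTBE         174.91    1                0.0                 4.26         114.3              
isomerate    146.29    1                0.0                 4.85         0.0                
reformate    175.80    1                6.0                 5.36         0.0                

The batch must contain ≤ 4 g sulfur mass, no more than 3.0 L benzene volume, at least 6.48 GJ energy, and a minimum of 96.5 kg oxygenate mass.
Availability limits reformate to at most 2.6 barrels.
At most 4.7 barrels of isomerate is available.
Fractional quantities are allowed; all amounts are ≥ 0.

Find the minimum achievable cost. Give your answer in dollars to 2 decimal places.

Let x1 = barrels of MTBE, x2 = barrels of isomerate, x3 = barrels of reformate.
Minimize 174.91x1 + 146.29x2 + 175.8x3 with:
  1x1 + 1x2 + 1x3 ≤ 4   (sulfur mass)
  6x3 ≤ 3   (benzene volume)
  4.26x1 + 4.85x2 + 5.36x3 ≥ 6.48   (energy)
  114.3x1 ≥ 96.5   (oxygenate mass)
  x3 ≤ 2.6
  x2 ≤ 4.7
  x1, x2, x3 ≥ 0.
The cheapest feasible vertex uses only MTBE, isomerate; reformate is not used. Binding constraints: energy and oxygenate mass.
Solving gives x1 = 0.84427, x2 = 0.59452.
Objective = 174.91·0.84427 + 146.29·0.59452 = 234.6436.

$234.64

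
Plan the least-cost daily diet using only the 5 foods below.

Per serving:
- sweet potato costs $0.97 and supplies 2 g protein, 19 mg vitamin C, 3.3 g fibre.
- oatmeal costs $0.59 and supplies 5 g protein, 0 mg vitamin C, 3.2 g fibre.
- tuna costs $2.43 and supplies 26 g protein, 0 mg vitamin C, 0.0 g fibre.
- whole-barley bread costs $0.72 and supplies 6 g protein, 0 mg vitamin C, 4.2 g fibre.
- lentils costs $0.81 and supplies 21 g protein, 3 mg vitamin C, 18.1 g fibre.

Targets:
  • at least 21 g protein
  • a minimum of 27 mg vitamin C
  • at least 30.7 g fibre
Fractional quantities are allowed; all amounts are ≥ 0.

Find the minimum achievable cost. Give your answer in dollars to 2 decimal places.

$2.35

Set it up as a linear program. Let x1 = servings of sweet potato, x2 = servings of oatmeal, x3 = servings of tuna, x4 = servings of whole-barley bread, x5 = servings of lentils.
Minimise 0.97x1 + 0.59x2 + 2.43x3 + 0.72x4 + 0.81x5 s.t.:
  2x1 + 5x2 + 26x3 + 6x4 + 21x5 ≥ 21   (protein)
  19x1 + 3x5 ≥ 27   (vitamin C)
  3.3x1 + 3.2x2 + 4.2x4 + 18.1x5 ≥ 30.7   (fibre)
  x1, x2, x3, x4, x5 ≥ 0.
The minimum-cost mix takes nothing from oatmeal, tuna, whole-barley bread — only sweet potato, lentils. Binding constraints: vitamin C and fibre.
Optimal quantities: sweet potato = 1.187 servings, lentils = 1.48 servings.
Cost = 0.97·1.187 + 0.81·1.48 = 2.3502.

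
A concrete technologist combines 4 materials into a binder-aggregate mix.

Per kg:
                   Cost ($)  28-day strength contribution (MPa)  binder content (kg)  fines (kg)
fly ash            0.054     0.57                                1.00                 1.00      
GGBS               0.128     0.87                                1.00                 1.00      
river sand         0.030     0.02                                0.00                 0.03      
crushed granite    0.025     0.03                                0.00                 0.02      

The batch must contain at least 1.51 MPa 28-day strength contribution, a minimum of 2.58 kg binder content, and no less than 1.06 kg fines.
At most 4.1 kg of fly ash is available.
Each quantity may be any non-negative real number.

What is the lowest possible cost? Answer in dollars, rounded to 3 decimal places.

$0.143

Set it up as a linear program. Let x1 = kg of fly ash, x2 = kg of GGBS, x3 = kg of river sand, x4 = kg of crushed granite.
Minimise 0.054x1 + 0.128x2 + 0.03x3 + 0.025x4 subject to:
  0.57x1 + 0.87x2 + 0.02x3 + 0.03x4 ≥ 1.51   (28-day strength contribution)
  1x1 + 1x2 ≥ 2.58   (binder content)
  1x1 + 1x2 + 0.03x3 + 0.02x4 ≥ 1.06   (fines)
  x1 ≤ 4.1
  x1, x2, x3, x4 ≥ 0.
At the optimum only fly ash is positive (GGBS, river sand, crushed granite = 0). Binding constraint: 28-day strength contribution.
So fly ash = 2.649 kg.
Cost = 0.054·2.649 = 0.14305.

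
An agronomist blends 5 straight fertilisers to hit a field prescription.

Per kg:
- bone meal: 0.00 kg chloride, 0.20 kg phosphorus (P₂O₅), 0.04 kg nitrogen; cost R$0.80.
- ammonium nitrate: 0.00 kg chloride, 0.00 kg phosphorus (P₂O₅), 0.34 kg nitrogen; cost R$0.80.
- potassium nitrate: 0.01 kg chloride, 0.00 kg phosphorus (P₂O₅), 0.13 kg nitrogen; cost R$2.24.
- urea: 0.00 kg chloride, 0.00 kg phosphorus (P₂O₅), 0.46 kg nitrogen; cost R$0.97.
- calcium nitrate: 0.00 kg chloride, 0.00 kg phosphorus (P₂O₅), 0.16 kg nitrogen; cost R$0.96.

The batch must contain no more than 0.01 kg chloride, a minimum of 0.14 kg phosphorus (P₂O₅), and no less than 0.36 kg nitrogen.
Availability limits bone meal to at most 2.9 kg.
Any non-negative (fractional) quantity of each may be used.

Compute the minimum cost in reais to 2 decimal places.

R$1.26

Set it up as a linear program. Let x1 = kg of bone meal, x2 = kg of ammonium nitrate, x3 = kg of potassium nitrate, x4 = kg of urea, x5 = kg of calcium nitrate.
Minimize 0.8x1 + 0.8x2 + 2.24x3 + 0.97x4 + 0.96x5 subject to:
  0.01x3 ≤ 0.01   (chloride)
  0.2x1 ≥ 0.14   (phosphorus (P₂O₅))
  0.04x1 + 0.34x2 + 0.13x3 + 0.46x4 + 0.16x5 ≥ 0.36   (nitrogen)
  x1 ≤ 2.9
  x1, x2, x3, x4, x5 ≥ 0.
The minimum-cost mix takes nothing from ammonium nitrate, potassium nitrate, calcium nitrate — only bone meal, urea. The phosphorus (P₂O₅) and nitrogen requirements are met with equality.
Optimal quantities: bone meal = 0.7 kg, urea = 0.7217 kg.
Hence cost = 0.8·0.7 + 0.97·0.7217 = R$1.2600.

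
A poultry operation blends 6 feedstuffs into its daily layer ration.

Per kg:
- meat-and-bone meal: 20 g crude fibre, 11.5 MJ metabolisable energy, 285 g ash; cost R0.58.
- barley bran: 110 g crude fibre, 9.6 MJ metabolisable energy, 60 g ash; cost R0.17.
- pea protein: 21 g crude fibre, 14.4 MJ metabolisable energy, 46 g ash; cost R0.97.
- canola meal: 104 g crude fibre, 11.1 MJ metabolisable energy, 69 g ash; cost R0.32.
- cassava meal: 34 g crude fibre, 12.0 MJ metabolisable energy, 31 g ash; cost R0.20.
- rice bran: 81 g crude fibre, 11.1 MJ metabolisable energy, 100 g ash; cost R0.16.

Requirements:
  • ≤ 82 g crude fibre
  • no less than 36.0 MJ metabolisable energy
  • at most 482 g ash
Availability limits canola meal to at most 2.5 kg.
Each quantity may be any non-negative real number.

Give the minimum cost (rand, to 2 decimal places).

R1.22

Let x1 = kg of meat-and-bone meal, x2 = kg of barley bran, x3 = kg of pea protein, x4 = kg of canola meal, x5 = kg of cassava meal, x6 = kg of rice bran.
Minimize 0.58x1 + 0.17x2 + 0.97x3 + 0.32x4 + 0.2x5 + 0.16x6 with:
  20x1 + 110x2 + 21x3 + 104x4 + 34x5 + 81x6 ≤ 82   (crude fibre)
  11.5x1 + 9.6x2 + 14.4x3 + 11.1x4 + 12x5 + 11.1x6 ≥ 36   (metabolisable energy)
  285x1 + 60x2 + 46x3 + 69x4 + 31x5 + 100x6 ≤ 482   (ash)
  x4 ≤ 2.5
  x1, x2, x3, x4, x5, x6 ≥ 0.
The optimal basis is {meat-and-bone meal, pea protein, cassava meal}; barley bran, canola meal, rice bran drop out. The crude fibre, metabolisable energy, ash requirements are met with equality.
Optimal quantities: meat-and-bone meal = 1.522 kg, pea protein = 0.04266 kg, cassava meal = 1.49 kg.
Objective = 0.58·1.522 + 0.97·0.04266 + 0.2·1.49 = 1.2221.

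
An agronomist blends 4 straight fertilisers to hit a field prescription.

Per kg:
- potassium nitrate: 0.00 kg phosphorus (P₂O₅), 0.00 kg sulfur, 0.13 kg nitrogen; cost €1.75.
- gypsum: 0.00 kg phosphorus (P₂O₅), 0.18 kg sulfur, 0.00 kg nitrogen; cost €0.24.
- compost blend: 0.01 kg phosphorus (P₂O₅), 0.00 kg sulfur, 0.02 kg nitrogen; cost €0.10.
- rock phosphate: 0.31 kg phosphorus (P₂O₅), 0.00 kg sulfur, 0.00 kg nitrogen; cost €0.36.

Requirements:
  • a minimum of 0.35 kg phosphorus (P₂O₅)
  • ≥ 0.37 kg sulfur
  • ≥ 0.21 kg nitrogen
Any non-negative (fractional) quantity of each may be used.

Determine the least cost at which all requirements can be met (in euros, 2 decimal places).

Let x1 = kg of potassium nitrate, x2 = kg of gypsum, x3 = kg of compost blend, x4 = kg of rock phosphate.
Minimize 1.75x1 + 0.24x2 + 0.1x3 + 0.36x4 s.t.:
  0.01x3 + 0.31x4 ≥ 0.35   (phosphorus (P₂O₅))
  0.18x2 ≥ 0.37   (sulfur)
  0.13x1 + 0.02x3 ≥ 0.21   (nitrogen)
  x1, x2, x3, x4 ≥ 0.
At the optimum only gypsum, compost blend, rock phosphate are positive (potassium nitrate = 0). The phosphorus (P₂O₅), sulfur, nitrogen requirements are met with equality.
That vertex is x2 = 2.056, x3 = 10.5, x4 = 0.7903.
Objective = 0.24·2.056 + 0.1·10.5 + 0.36·0.7903 = 1.8279.

€1.83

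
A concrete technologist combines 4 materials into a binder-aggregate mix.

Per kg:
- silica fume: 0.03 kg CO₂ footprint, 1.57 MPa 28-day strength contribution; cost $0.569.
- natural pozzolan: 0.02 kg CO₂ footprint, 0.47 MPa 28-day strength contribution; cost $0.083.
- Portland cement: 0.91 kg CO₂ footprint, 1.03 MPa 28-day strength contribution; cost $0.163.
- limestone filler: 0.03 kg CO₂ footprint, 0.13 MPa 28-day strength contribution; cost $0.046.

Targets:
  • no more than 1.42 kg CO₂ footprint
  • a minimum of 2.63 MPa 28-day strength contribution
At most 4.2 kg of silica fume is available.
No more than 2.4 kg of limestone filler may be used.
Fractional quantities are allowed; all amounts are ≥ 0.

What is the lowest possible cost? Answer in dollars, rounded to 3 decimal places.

Let x1 = kg of silica fume, x2 = kg of natural pozzolan, x3 = kg of Portland cement, x4 = kg of limestone filler.
Minimise 0.569x1 + 0.083x2 + 0.163x3 + 0.046x4 subject to:
  0.03x1 + 0.02x2 + 0.91x3 + 0.03x4 ≤ 1.42   (CO₂ footprint)
  1.57x1 + 0.47x2 + 1.03x3 + 0.13x4 ≥ 2.63   (28-day strength contribution)
  x1 ≤ 4.2
  x4 ≤ 2.4
  x1, x2, x3, x4 ≥ 0.
At the optimum only natural pozzolan, Portland cement are positive (silica fume, limestone filler = 0). The CO₂ footprint and 28-day strength contribution requirements are met with equality.
Solving gives x2 = 2.286, x3 = 1.51.
Objective = 0.083·2.286 + 0.163·1.51 = 0.43587.

$0.436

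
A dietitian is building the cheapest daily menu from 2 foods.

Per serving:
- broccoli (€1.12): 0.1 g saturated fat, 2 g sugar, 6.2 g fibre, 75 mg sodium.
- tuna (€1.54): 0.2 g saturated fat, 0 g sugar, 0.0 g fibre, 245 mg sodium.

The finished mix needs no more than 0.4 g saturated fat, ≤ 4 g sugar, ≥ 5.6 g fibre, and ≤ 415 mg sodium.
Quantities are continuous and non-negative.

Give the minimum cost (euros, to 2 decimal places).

Treat it as an LP. Let x1 = servings of broccoli, x2 = servings of tuna.
Minimize 1.12x1 + 1.54x2 with:
  0.1x1 + 0.2x2 ≤ 0.4   (saturated fat)
  2x1 ≤ 4   (sugar)
  6.2x1 ≥ 5.6   (fibre)
  75x1 + 245x2 ≤ 415   (sodium)
  x1, x2 ≥ 0.
The optimal basis is {broccoli}; tuna drops out. There the fibre constraint is tight.
Solving gives x1 = 0.9032.
Objective = 1.12·0.9032 = 1.0116.

€1.01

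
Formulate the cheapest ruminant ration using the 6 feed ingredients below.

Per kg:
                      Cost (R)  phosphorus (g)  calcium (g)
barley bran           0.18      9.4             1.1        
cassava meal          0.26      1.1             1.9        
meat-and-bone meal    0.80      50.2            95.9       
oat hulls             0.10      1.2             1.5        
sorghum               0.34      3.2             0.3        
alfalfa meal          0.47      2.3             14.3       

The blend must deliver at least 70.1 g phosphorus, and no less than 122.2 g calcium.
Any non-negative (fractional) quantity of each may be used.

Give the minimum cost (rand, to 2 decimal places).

Treat it as an LP. Let x1 = kg of barley bran, x2 = kg of cassava meal, x3 = kg of meat-and-bone meal, x4 = kg of oat hulls, x5 = kg of sorghum, x6 = kg of alfalfa meal.
min 0.18x1 + 0.26x2 + 0.8x3 + 0.1x4 + 0.34x5 + 0.47x6 s.t.:
  9.4x1 + 1.1x2 + 50.2x3 + 1.2x4 + 3.2x5 + 2.3x6 ≥ 70.1   (phosphorus)
  1.1x1 + 1.9x2 + 95.9x3 + 1.5x4 + 0.3x5 + 14.3x6 ≥ 122.2   (calcium)
  x1, x2, x3, x4, x5, x6 ≥ 0.
At the optimum only meat-and-bone meal is positive (barley bran, cassava meal, oat hulls, sorghum, alfalfa meal = 0). There the phosphorus constraint is tight.
Optimal quantities: meat-and-bone meal = 1.396 kg.
Cost = 0.8·1.396 = 1.1168.

R1.12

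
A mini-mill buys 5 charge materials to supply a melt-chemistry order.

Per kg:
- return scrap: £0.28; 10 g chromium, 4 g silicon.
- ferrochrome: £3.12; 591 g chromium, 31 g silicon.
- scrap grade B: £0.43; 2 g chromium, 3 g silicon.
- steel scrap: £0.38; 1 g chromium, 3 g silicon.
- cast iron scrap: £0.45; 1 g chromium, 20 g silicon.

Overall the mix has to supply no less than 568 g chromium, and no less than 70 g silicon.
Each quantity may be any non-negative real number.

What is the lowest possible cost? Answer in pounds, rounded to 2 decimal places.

Treat it as an LP. Let x1 = kg of return scrap, x2 = kg of ferrochrome, x3 = kg of scrap grade B, x4 = kg of steel scrap, x5 = kg of cast iron scrap.
Minimise 0.28x1 + 3.12x2 + 0.43x3 + 0.38x4 + 0.45x5 s.t.:
  10x1 + 591x2 + 2x3 + 1x4 + 1x5 ≥ 568   (chromium)
  4x1 + 31x2 + 3x3 + 3x4 + 20x5 ≥ 70   (silicon)
  x1, x2, x3, x4, x5 ≥ 0.
The minimum-cost mix takes nothing from return scrap, scrap grade B, steel scrap — only ferrochrome, cast iron scrap. There the chromium and silicon constraints are tight.
So ferrochrome = 0.95767 kg, cast iron scrap = 2.0156 kg.
Hence cost = 3.12·0.95767 + 0.45·2.0156 = £3.89495.

£3.89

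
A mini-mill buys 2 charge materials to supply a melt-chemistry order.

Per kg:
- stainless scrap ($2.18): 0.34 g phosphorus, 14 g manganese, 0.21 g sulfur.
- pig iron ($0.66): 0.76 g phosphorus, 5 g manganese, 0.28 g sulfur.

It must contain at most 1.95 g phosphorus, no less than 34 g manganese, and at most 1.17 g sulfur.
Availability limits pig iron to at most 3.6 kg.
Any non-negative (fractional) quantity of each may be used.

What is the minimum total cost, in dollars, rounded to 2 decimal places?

$5.09

This is a linear program. Let x1 = kg of stainless scrap, x2 = kg of pig iron.
min 2.18x1 + 0.66x2 s.t.:
  0.34x1 + 0.76x2 ≤ 1.95   (phosphorus)
  14x1 + 5x2 ≥ 34   (manganese)
  0.21x1 + 0.28x2 ≤ 1.17   (sulfur)
  x2 ≤ 3.6
  x1, x2 ≥ 0.
Both inputs are positive at the optimum. Binding constraints: phosphorus and manganese.
Optimal quantities: stainless scrap = 1.8 kg, pig iron = 1.761 kg.
Cost = 2.18·1.8 + 0.66·1.761 = 5.0863.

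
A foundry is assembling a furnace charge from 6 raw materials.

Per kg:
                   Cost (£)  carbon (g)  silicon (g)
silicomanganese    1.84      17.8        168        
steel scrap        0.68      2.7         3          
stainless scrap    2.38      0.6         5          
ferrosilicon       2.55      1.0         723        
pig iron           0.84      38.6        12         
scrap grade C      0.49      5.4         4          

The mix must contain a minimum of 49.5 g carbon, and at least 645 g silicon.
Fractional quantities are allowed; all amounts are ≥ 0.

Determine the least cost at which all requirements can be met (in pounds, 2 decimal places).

This is a linear program. Let x1 = kg of silicomanganese, x2 = kg of steel scrap, x3 = kg of stainless scrap, x4 = kg of ferrosilicon, x5 = kg of pig iron, x6 = kg of scrap grade C.
Minimize 1.84x1 + 0.68x2 + 2.38x3 + 2.55x4 + 0.84x5 + 0.49x6 s.t.:
  17.8x1 + 2.7x2 + 0.6x3 + 1x4 + 38.6x5 + 5.4x6 ≥ 49.5   (carbon)
  168x1 + 3x2 + 5x3 + 723x4 + 12x5 + 4x6 ≥ 645   (silicon)
  x1, x2, x3, x4, x5, x6 ≥ 0.
The optimal basis is {ferrosilicon, pig iron}; silicomanganese, steel scrap, stainless scrap, scrap grade C drop out. Binding constraints: carbon and silicon.
That vertex is x4 = 0.8712, x5 = 1.26.
Hence cost = 2.55·0.8712 + 0.84·1.26 = £3.2800.

£3.28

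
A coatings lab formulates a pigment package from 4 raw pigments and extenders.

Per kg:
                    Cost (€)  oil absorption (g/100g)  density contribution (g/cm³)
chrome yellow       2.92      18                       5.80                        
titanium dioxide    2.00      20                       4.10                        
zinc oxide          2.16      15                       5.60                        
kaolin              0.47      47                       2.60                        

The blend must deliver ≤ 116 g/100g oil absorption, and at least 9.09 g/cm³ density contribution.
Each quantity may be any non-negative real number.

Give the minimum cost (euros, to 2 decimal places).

This is a linear program. Let x1 = kg of chrome yellow, x2 = kg of titanium dioxide, x3 = kg of zinc oxide, x4 = kg of kaolin.
Minimise 2.92x1 + 2x2 + 2.16x3 + 0.47x4 s.t.:
  18x1 + 20x2 + 15x3 + 47x4 ≤ 116   (oil absorption)
  5.8x1 + 4.1x2 + 5.6x3 + 2.6x4 ≥ 9.09   (density contribution)
  x1, x2, x3, x4 ≥ 0.
The optimal basis is {zinc oxide, kaolin}; chrome yellow, titanium dioxide drop out. Binding constraints: oil absorption and density contribution.
Optimal quantities: zinc oxide = 0.5603 kg, kaolin = 2.289 kg.
Hence cost = 2.16·0.5603 + 0.47·2.289 = €2.2861.

€2.29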